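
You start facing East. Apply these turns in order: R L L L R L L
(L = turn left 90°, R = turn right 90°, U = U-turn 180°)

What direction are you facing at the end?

Answer: Final heading: South

Derivation:
Start: East
  R (right (90° clockwise)) -> South
  L (left (90° counter-clockwise)) -> East
  L (left (90° counter-clockwise)) -> North
  L (left (90° counter-clockwise)) -> West
  R (right (90° clockwise)) -> North
  L (left (90° counter-clockwise)) -> West
  L (left (90° counter-clockwise)) -> South
Final: South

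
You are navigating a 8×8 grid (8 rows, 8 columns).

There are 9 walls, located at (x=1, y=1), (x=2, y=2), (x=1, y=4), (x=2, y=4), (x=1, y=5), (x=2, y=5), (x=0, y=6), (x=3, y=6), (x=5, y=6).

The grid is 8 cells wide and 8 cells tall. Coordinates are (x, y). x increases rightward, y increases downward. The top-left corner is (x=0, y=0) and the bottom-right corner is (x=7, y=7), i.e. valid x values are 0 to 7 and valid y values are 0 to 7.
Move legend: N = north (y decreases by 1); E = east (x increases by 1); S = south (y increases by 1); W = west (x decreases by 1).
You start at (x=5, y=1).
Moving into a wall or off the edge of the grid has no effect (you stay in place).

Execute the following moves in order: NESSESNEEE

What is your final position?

Start: (x=5, y=1)
  N (north): (x=5, y=1) -> (x=5, y=0)
  E (east): (x=5, y=0) -> (x=6, y=0)
  S (south): (x=6, y=0) -> (x=6, y=1)
  S (south): (x=6, y=1) -> (x=6, y=2)
  E (east): (x=6, y=2) -> (x=7, y=2)
  S (south): (x=7, y=2) -> (x=7, y=3)
  N (north): (x=7, y=3) -> (x=7, y=2)
  [×3]E (east): blocked, stay at (x=7, y=2)
Final: (x=7, y=2)

Answer: Final position: (x=7, y=2)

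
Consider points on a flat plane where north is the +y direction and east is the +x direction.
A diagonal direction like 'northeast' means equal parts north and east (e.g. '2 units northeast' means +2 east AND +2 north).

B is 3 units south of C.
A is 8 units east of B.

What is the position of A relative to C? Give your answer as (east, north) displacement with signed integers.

Answer: A is at (east=8, north=-3) relative to C.

Derivation:
Place C at the origin (east=0, north=0).
  B is 3 units south of C: delta (east=+0, north=-3); B at (east=0, north=-3).
  A is 8 units east of B: delta (east=+8, north=+0); A at (east=8, north=-3).
Therefore A relative to C: (east=8, north=-3).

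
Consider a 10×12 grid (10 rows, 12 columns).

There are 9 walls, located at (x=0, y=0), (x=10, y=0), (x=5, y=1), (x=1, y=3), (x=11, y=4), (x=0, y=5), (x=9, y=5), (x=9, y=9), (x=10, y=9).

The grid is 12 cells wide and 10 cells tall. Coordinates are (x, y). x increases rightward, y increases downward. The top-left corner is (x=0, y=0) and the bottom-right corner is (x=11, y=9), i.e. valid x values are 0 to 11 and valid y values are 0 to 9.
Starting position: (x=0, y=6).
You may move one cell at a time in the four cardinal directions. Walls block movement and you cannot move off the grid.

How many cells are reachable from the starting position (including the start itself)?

BFS flood-fill from (x=0, y=6):
  Distance 0: (x=0, y=6)
  Distance 1: (x=1, y=6), (x=0, y=7)
  Distance 2: (x=1, y=5), (x=2, y=6), (x=1, y=7), (x=0, y=8)
  Distance 3: (x=1, y=4), (x=2, y=5), (x=3, y=6), (x=2, y=7), (x=1, y=8), (x=0, y=9)
  Distance 4: (x=0, y=4), (x=2, y=4), (x=3, y=5), (x=4, y=6), (x=3, y=7), (x=2, y=8), (x=1, y=9)
  Distance 5: (x=0, y=3), (x=2, y=3), (x=3, y=4), (x=4, y=5), (x=5, y=6), (x=4, y=7), (x=3, y=8), (x=2, y=9)
  Distance 6: (x=0, y=2), (x=2, y=2), (x=3, y=3), (x=4, y=4), (x=5, y=5), (x=6, y=6), (x=5, y=7), (x=4, y=8), (x=3, y=9)
  Distance 7: (x=0, y=1), (x=2, y=1), (x=1, y=2), (x=3, y=2), (x=4, y=3), (x=5, y=4), (x=6, y=5), (x=7, y=6), (x=6, y=7), (x=5, y=8), (x=4, y=9)
  Distance 8: (x=2, y=0), (x=1, y=1), (x=3, y=1), (x=4, y=2), (x=5, y=3), (x=6, y=4), (x=7, y=5), (x=8, y=6), (x=7, y=7), (x=6, y=8), (x=5, y=9)
  Distance 9: (x=1, y=0), (x=3, y=0), (x=4, y=1), (x=5, y=2), (x=6, y=3), (x=7, y=4), (x=8, y=5), (x=9, y=6), (x=8, y=7), (x=7, y=8), (x=6, y=9)
  Distance 10: (x=4, y=0), (x=6, y=2), (x=7, y=3), (x=8, y=4), (x=10, y=6), (x=9, y=7), (x=8, y=8), (x=7, y=9)
  Distance 11: (x=5, y=0), (x=6, y=1), (x=7, y=2), (x=8, y=3), (x=9, y=4), (x=10, y=5), (x=11, y=6), (x=10, y=7), (x=9, y=8), (x=8, y=9)
  Distance 12: (x=6, y=0), (x=7, y=1), (x=8, y=2), (x=9, y=3), (x=10, y=4), (x=11, y=5), (x=11, y=7), (x=10, y=8)
  Distance 13: (x=7, y=0), (x=8, y=1), (x=9, y=2), (x=10, y=3), (x=11, y=8)
  Distance 14: (x=8, y=0), (x=9, y=1), (x=10, y=2), (x=11, y=3), (x=11, y=9)
  Distance 15: (x=9, y=0), (x=10, y=1), (x=11, y=2)
  Distance 16: (x=11, y=1)
  Distance 17: (x=11, y=0)
Total reachable: 111 (grid has 111 open cells total)

Answer: Reachable cells: 111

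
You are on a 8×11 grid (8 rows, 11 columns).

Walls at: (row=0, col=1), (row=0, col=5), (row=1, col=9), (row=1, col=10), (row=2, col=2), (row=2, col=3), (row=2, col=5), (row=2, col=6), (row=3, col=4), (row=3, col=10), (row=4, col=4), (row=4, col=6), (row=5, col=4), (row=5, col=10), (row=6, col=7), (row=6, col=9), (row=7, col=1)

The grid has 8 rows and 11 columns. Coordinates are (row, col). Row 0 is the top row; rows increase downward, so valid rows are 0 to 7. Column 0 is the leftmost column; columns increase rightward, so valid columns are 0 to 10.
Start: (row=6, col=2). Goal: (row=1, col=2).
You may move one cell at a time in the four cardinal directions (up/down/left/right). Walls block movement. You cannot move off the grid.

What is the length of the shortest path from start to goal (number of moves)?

Answer: Shortest path length: 7

Derivation:
BFS from (row=6, col=2) until reaching (row=1, col=2):
  Distance 0: (row=6, col=2)
  Distance 1: (row=5, col=2), (row=6, col=1), (row=6, col=3), (row=7, col=2)
  Distance 2: (row=4, col=2), (row=5, col=1), (row=5, col=3), (row=6, col=0), (row=6, col=4), (row=7, col=3)
  Distance 3: (row=3, col=2), (row=4, col=1), (row=4, col=3), (row=5, col=0), (row=6, col=5), (row=7, col=0), (row=7, col=4)
  Distance 4: (row=3, col=1), (row=3, col=3), (row=4, col=0), (row=5, col=5), (row=6, col=6), (row=7, col=5)
  Distance 5: (row=2, col=1), (row=3, col=0), (row=4, col=5), (row=5, col=6), (row=7, col=6)
  Distance 6: (row=1, col=1), (row=2, col=0), (row=3, col=5), (row=5, col=7), (row=7, col=7)
  Distance 7: (row=1, col=0), (row=1, col=2), (row=3, col=6), (row=4, col=7), (row=5, col=8), (row=7, col=8)  <- goal reached here
One shortest path (7 moves): (row=6, col=2) -> (row=6, col=1) -> (row=5, col=1) -> (row=4, col=1) -> (row=3, col=1) -> (row=2, col=1) -> (row=1, col=1) -> (row=1, col=2)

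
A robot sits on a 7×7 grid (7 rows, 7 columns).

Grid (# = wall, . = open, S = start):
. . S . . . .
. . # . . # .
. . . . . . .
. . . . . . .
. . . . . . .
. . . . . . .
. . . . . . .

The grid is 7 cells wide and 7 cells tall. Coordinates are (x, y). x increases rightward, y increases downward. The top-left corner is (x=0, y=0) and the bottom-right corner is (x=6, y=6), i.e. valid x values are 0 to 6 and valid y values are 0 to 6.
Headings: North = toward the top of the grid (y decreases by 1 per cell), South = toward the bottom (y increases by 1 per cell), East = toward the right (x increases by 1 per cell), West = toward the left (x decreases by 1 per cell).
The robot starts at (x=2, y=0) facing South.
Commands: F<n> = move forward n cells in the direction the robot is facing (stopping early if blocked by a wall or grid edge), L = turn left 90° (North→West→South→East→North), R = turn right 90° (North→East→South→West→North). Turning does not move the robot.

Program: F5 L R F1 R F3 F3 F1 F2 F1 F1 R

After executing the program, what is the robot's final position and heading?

Start: (x=2, y=0), facing South
  F5: move forward 0/5 (blocked), now at (x=2, y=0)
  L: turn left, now facing East
  R: turn right, now facing South
  F1: move forward 0/1 (blocked), now at (x=2, y=0)
  R: turn right, now facing West
  F3: move forward 2/3 (blocked), now at (x=0, y=0)
  F3: move forward 0/3 (blocked), now at (x=0, y=0)
  F1: move forward 0/1 (blocked), now at (x=0, y=0)
  F2: move forward 0/2 (blocked), now at (x=0, y=0)
  F1: move forward 0/1 (blocked), now at (x=0, y=0)
  F1: move forward 0/1 (blocked), now at (x=0, y=0)
  R: turn right, now facing North
Final: (x=0, y=0), facing North

Answer: Final position: (x=0, y=0), facing North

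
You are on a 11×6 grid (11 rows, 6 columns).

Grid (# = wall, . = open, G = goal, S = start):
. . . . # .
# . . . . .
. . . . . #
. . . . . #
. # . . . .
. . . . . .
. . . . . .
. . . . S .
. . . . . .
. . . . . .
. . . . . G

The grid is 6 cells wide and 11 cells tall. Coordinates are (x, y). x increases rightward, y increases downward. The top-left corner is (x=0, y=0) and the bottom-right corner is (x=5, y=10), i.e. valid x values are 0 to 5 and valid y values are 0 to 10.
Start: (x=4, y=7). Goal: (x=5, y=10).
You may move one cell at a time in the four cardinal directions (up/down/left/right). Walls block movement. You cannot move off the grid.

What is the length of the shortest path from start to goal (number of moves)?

Answer: Shortest path length: 4

Derivation:
BFS from (x=4, y=7) until reaching (x=5, y=10):
  Distance 0: (x=4, y=7)
  Distance 1: (x=4, y=6), (x=3, y=7), (x=5, y=7), (x=4, y=8)
  Distance 2: (x=4, y=5), (x=3, y=6), (x=5, y=6), (x=2, y=7), (x=3, y=8), (x=5, y=8), (x=4, y=9)
  Distance 3: (x=4, y=4), (x=3, y=5), (x=5, y=5), (x=2, y=6), (x=1, y=7), (x=2, y=8), (x=3, y=9), (x=5, y=9), (x=4, y=10)
  Distance 4: (x=4, y=3), (x=3, y=4), (x=5, y=4), (x=2, y=5), (x=1, y=6), (x=0, y=7), (x=1, y=8), (x=2, y=9), (x=3, y=10), (x=5, y=10)  <- goal reached here
One shortest path (4 moves): (x=4, y=7) -> (x=5, y=7) -> (x=5, y=8) -> (x=5, y=9) -> (x=5, y=10)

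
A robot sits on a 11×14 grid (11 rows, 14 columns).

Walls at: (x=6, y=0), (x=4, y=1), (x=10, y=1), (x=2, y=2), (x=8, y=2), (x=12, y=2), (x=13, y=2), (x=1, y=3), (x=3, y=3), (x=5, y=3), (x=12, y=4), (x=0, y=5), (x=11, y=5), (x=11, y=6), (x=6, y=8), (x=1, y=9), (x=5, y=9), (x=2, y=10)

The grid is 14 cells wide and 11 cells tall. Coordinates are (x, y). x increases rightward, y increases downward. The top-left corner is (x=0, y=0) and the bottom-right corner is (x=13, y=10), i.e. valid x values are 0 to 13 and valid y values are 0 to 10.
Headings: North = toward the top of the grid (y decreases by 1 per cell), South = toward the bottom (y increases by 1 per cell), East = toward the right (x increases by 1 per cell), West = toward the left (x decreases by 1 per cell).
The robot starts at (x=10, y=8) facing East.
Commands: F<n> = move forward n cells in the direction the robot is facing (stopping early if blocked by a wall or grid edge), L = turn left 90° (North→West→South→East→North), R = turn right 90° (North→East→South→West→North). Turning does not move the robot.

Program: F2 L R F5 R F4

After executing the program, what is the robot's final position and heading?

Start: (x=10, y=8), facing East
  F2: move forward 2, now at (x=12, y=8)
  L: turn left, now facing North
  R: turn right, now facing East
  F5: move forward 1/5 (blocked), now at (x=13, y=8)
  R: turn right, now facing South
  F4: move forward 2/4 (blocked), now at (x=13, y=10)
Final: (x=13, y=10), facing South

Answer: Final position: (x=13, y=10), facing South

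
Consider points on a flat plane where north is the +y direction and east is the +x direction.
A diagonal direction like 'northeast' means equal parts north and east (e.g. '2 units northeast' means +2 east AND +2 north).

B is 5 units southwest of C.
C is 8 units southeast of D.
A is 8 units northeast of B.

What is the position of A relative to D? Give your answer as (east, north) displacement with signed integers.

Answer: A is at (east=11, north=-5) relative to D.

Derivation:
Place D at the origin (east=0, north=0).
  C is 8 units southeast of D: delta (east=+8, north=-8); C at (east=8, north=-8).
  B is 5 units southwest of C: delta (east=-5, north=-5); B at (east=3, north=-13).
  A is 8 units northeast of B: delta (east=+8, north=+8); A at (east=11, north=-5).
Therefore A relative to D: (east=11, north=-5).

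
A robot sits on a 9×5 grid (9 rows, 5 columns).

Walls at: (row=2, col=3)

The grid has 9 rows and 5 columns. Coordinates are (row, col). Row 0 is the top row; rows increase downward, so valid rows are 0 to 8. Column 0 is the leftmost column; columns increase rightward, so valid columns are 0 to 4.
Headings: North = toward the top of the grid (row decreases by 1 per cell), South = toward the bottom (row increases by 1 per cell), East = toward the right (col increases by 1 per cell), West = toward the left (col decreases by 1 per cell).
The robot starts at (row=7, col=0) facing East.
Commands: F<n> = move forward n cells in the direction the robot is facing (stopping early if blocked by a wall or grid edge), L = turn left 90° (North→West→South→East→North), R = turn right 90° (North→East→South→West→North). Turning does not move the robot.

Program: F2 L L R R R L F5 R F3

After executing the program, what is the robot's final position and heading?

Answer: Final position: (row=8, col=4), facing South

Derivation:
Start: (row=7, col=0), facing East
  F2: move forward 2, now at (row=7, col=2)
  L: turn left, now facing North
  L: turn left, now facing West
  R: turn right, now facing North
  R: turn right, now facing East
  R: turn right, now facing South
  L: turn left, now facing East
  F5: move forward 2/5 (blocked), now at (row=7, col=4)
  R: turn right, now facing South
  F3: move forward 1/3 (blocked), now at (row=8, col=4)
Final: (row=8, col=4), facing South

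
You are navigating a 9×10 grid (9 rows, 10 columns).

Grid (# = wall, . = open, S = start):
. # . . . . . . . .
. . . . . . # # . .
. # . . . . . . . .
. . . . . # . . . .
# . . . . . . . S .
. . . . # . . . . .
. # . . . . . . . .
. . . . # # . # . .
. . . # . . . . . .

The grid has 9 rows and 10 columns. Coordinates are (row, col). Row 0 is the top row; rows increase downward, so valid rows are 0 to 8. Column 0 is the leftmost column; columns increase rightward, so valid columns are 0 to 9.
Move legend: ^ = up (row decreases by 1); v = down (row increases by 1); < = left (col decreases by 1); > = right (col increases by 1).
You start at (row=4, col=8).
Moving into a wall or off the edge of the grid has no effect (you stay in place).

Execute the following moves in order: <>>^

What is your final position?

Answer: Final position: (row=3, col=9)

Derivation:
Start: (row=4, col=8)
  < (left): (row=4, col=8) -> (row=4, col=7)
  > (right): (row=4, col=7) -> (row=4, col=8)
  > (right): (row=4, col=8) -> (row=4, col=9)
  ^ (up): (row=4, col=9) -> (row=3, col=9)
Final: (row=3, col=9)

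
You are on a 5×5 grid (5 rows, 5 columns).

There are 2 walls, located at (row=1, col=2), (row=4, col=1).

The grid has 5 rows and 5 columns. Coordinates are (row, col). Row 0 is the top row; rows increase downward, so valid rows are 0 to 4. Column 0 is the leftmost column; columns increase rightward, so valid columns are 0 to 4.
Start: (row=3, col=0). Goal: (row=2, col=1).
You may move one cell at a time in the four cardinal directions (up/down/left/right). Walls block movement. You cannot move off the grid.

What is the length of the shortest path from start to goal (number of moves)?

BFS from (row=3, col=0) until reaching (row=2, col=1):
  Distance 0: (row=3, col=0)
  Distance 1: (row=2, col=0), (row=3, col=1), (row=4, col=0)
  Distance 2: (row=1, col=0), (row=2, col=1), (row=3, col=2)  <- goal reached here
One shortest path (2 moves): (row=3, col=0) -> (row=3, col=1) -> (row=2, col=1)

Answer: Shortest path length: 2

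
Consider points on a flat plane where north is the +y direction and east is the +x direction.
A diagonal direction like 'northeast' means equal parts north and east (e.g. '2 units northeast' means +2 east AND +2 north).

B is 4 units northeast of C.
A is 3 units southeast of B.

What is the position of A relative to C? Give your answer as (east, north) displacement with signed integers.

Place C at the origin (east=0, north=0).
  B is 4 units northeast of C: delta (east=+4, north=+4); B at (east=4, north=4).
  A is 3 units southeast of B: delta (east=+3, north=-3); A at (east=7, north=1).
Therefore A relative to C: (east=7, north=1).

Answer: A is at (east=7, north=1) relative to C.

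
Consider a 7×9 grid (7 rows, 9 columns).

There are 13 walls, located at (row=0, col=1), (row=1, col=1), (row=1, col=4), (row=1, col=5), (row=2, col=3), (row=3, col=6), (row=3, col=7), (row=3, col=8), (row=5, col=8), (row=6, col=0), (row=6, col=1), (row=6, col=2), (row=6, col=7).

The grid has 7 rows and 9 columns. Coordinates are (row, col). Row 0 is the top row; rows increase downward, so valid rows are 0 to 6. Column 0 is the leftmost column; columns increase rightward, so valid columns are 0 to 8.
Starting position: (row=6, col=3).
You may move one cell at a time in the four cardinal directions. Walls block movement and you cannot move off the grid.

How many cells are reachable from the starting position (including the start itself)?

BFS flood-fill from (row=6, col=3):
  Distance 0: (row=6, col=3)
  Distance 1: (row=5, col=3), (row=6, col=4)
  Distance 2: (row=4, col=3), (row=5, col=2), (row=5, col=4), (row=6, col=5)
  Distance 3: (row=3, col=3), (row=4, col=2), (row=4, col=4), (row=5, col=1), (row=5, col=5), (row=6, col=6)
  Distance 4: (row=3, col=2), (row=3, col=4), (row=4, col=1), (row=4, col=5), (row=5, col=0), (row=5, col=6)
  Distance 5: (row=2, col=2), (row=2, col=4), (row=3, col=1), (row=3, col=5), (row=4, col=0), (row=4, col=6), (row=5, col=7)
  Distance 6: (row=1, col=2), (row=2, col=1), (row=2, col=5), (row=3, col=0), (row=4, col=7)
  Distance 7: (row=0, col=2), (row=1, col=3), (row=2, col=0), (row=2, col=6), (row=4, col=8)
  Distance 8: (row=0, col=3), (row=1, col=0), (row=1, col=6), (row=2, col=7)
  Distance 9: (row=0, col=0), (row=0, col=4), (row=0, col=6), (row=1, col=7), (row=2, col=8)
  Distance 10: (row=0, col=5), (row=0, col=7), (row=1, col=8)
  Distance 11: (row=0, col=8)
Total reachable: 49 (grid has 50 open cells total)

Answer: Reachable cells: 49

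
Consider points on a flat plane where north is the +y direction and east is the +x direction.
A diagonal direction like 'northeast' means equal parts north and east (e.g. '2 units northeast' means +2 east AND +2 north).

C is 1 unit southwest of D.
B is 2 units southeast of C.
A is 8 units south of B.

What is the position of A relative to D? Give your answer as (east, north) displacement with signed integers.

Place D at the origin (east=0, north=0).
  C is 1 unit southwest of D: delta (east=-1, north=-1); C at (east=-1, north=-1).
  B is 2 units southeast of C: delta (east=+2, north=-2); B at (east=1, north=-3).
  A is 8 units south of B: delta (east=+0, north=-8); A at (east=1, north=-11).
Therefore A relative to D: (east=1, north=-11).

Answer: A is at (east=1, north=-11) relative to D.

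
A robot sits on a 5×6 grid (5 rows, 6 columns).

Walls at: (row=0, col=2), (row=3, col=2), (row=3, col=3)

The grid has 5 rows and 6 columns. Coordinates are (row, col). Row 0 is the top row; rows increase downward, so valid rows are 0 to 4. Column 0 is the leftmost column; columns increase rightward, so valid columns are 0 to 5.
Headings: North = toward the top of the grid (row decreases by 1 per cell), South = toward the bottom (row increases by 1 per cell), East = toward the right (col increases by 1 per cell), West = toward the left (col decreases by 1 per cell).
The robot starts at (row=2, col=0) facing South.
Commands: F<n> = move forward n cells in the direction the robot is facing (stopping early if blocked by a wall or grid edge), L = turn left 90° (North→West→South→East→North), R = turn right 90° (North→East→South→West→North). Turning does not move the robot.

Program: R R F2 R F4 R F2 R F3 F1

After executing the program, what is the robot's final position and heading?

Start: (row=2, col=0), facing South
  R: turn right, now facing West
  R: turn right, now facing North
  F2: move forward 2, now at (row=0, col=0)
  R: turn right, now facing East
  F4: move forward 1/4 (blocked), now at (row=0, col=1)
  R: turn right, now facing South
  F2: move forward 2, now at (row=2, col=1)
  R: turn right, now facing West
  F3: move forward 1/3 (blocked), now at (row=2, col=0)
  F1: move forward 0/1 (blocked), now at (row=2, col=0)
Final: (row=2, col=0), facing West

Answer: Final position: (row=2, col=0), facing West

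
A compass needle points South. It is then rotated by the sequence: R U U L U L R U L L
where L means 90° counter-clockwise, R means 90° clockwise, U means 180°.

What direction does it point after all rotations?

Answer: Final heading: North

Derivation:
Start: South
  R (right (90° clockwise)) -> West
  U (U-turn (180°)) -> East
  U (U-turn (180°)) -> West
  L (left (90° counter-clockwise)) -> South
  U (U-turn (180°)) -> North
  L (left (90° counter-clockwise)) -> West
  R (right (90° clockwise)) -> North
  U (U-turn (180°)) -> South
  L (left (90° counter-clockwise)) -> East
  L (left (90° counter-clockwise)) -> North
Final: North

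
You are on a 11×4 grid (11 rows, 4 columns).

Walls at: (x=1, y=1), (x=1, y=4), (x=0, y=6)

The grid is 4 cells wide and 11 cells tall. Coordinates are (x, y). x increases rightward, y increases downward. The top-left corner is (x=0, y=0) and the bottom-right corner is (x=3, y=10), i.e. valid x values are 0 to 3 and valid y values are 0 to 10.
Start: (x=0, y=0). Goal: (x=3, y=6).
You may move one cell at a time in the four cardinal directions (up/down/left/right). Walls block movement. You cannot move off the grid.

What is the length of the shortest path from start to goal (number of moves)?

BFS from (x=0, y=0) until reaching (x=3, y=6):
  Distance 0: (x=0, y=0)
  Distance 1: (x=1, y=0), (x=0, y=1)
  Distance 2: (x=2, y=0), (x=0, y=2)
  Distance 3: (x=3, y=0), (x=2, y=1), (x=1, y=2), (x=0, y=3)
  Distance 4: (x=3, y=1), (x=2, y=2), (x=1, y=3), (x=0, y=4)
  Distance 5: (x=3, y=2), (x=2, y=3), (x=0, y=5)
  Distance 6: (x=3, y=3), (x=2, y=4), (x=1, y=5)
  Distance 7: (x=3, y=4), (x=2, y=5), (x=1, y=6)
  Distance 8: (x=3, y=5), (x=2, y=6), (x=1, y=7)
  Distance 9: (x=3, y=6), (x=0, y=7), (x=2, y=7), (x=1, y=8)  <- goal reached here
One shortest path (9 moves): (x=0, y=0) -> (x=1, y=0) -> (x=2, y=0) -> (x=3, y=0) -> (x=3, y=1) -> (x=3, y=2) -> (x=3, y=3) -> (x=3, y=4) -> (x=3, y=5) -> (x=3, y=6)

Answer: Shortest path length: 9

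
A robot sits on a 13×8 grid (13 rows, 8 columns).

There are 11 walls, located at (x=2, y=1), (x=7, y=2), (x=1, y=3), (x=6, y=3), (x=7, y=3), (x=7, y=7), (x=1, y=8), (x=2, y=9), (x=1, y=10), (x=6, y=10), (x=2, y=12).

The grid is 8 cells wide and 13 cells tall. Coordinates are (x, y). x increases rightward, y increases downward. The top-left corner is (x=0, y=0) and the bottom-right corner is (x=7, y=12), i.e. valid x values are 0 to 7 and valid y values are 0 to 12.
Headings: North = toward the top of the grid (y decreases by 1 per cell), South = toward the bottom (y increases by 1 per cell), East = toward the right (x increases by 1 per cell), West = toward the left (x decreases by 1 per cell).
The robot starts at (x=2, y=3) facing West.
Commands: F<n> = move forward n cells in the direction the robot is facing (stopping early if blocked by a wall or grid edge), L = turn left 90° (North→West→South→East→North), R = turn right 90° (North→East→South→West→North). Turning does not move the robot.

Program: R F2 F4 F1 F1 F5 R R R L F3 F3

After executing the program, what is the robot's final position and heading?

Answer: Final position: (x=2, y=8), facing South

Derivation:
Start: (x=2, y=3), facing West
  R: turn right, now facing North
  F2: move forward 1/2 (blocked), now at (x=2, y=2)
  F4: move forward 0/4 (blocked), now at (x=2, y=2)
  F1: move forward 0/1 (blocked), now at (x=2, y=2)
  F1: move forward 0/1 (blocked), now at (x=2, y=2)
  F5: move forward 0/5 (blocked), now at (x=2, y=2)
  R: turn right, now facing East
  R: turn right, now facing South
  R: turn right, now facing West
  L: turn left, now facing South
  F3: move forward 3, now at (x=2, y=5)
  F3: move forward 3, now at (x=2, y=8)
Final: (x=2, y=8), facing South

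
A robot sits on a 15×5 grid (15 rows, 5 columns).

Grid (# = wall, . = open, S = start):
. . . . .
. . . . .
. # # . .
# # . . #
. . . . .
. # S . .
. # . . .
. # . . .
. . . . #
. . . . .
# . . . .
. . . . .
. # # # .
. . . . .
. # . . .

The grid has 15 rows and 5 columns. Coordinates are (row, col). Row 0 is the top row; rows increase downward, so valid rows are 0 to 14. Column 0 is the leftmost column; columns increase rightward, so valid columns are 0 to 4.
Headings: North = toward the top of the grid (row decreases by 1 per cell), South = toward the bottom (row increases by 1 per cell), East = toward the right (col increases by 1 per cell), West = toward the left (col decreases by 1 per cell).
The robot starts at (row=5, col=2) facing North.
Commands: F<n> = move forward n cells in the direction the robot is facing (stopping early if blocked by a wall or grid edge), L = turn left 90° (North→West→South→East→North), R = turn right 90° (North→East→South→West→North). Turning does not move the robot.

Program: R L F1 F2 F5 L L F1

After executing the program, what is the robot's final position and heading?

Start: (row=5, col=2), facing North
  R: turn right, now facing East
  L: turn left, now facing North
  F1: move forward 1, now at (row=4, col=2)
  F2: move forward 1/2 (blocked), now at (row=3, col=2)
  F5: move forward 0/5 (blocked), now at (row=3, col=2)
  L: turn left, now facing West
  L: turn left, now facing South
  F1: move forward 1, now at (row=4, col=2)
Final: (row=4, col=2), facing South

Answer: Final position: (row=4, col=2), facing South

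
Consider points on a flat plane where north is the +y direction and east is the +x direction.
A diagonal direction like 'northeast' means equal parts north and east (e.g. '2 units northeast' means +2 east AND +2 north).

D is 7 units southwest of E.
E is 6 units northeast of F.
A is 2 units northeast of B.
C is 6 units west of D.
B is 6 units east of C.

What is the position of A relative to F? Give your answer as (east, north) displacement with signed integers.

Place F at the origin (east=0, north=0).
  E is 6 units northeast of F: delta (east=+6, north=+6); E at (east=6, north=6).
  D is 7 units southwest of E: delta (east=-7, north=-7); D at (east=-1, north=-1).
  C is 6 units west of D: delta (east=-6, north=+0); C at (east=-7, north=-1).
  B is 6 units east of C: delta (east=+6, north=+0); B at (east=-1, north=-1).
  A is 2 units northeast of B: delta (east=+2, north=+2); A at (east=1, north=1).
Therefore A relative to F: (east=1, north=1).

Answer: A is at (east=1, north=1) relative to F.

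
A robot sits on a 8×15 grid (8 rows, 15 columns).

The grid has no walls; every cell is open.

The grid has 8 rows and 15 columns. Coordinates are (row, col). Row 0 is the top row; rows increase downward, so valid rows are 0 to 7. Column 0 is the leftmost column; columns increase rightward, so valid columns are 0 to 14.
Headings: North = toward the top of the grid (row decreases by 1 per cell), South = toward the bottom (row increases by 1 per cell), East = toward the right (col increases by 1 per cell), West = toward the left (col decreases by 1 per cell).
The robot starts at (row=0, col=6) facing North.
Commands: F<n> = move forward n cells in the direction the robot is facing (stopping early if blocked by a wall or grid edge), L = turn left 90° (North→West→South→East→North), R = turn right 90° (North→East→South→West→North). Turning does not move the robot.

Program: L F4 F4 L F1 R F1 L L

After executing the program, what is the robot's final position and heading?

Answer: Final position: (row=1, col=0), facing East

Derivation:
Start: (row=0, col=6), facing North
  L: turn left, now facing West
  F4: move forward 4, now at (row=0, col=2)
  F4: move forward 2/4 (blocked), now at (row=0, col=0)
  L: turn left, now facing South
  F1: move forward 1, now at (row=1, col=0)
  R: turn right, now facing West
  F1: move forward 0/1 (blocked), now at (row=1, col=0)
  L: turn left, now facing South
  L: turn left, now facing East
Final: (row=1, col=0), facing East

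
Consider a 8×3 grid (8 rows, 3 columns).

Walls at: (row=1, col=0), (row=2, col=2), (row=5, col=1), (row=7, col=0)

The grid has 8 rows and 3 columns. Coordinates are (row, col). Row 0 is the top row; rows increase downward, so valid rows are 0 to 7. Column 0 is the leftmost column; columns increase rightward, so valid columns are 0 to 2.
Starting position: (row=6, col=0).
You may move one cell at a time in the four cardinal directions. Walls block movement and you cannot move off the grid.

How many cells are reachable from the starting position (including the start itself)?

BFS flood-fill from (row=6, col=0):
  Distance 0: (row=6, col=0)
  Distance 1: (row=5, col=0), (row=6, col=1)
  Distance 2: (row=4, col=0), (row=6, col=2), (row=7, col=1)
  Distance 3: (row=3, col=0), (row=4, col=1), (row=5, col=2), (row=7, col=2)
  Distance 4: (row=2, col=0), (row=3, col=1), (row=4, col=2)
  Distance 5: (row=2, col=1), (row=3, col=2)
  Distance 6: (row=1, col=1)
  Distance 7: (row=0, col=1), (row=1, col=2)
  Distance 8: (row=0, col=0), (row=0, col=2)
Total reachable: 20 (grid has 20 open cells total)

Answer: Reachable cells: 20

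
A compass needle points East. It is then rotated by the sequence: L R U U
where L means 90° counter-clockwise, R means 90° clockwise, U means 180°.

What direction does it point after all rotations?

Start: East
  L (left (90° counter-clockwise)) -> North
  R (right (90° clockwise)) -> East
  U (U-turn (180°)) -> West
  U (U-turn (180°)) -> East
Final: East

Answer: Final heading: East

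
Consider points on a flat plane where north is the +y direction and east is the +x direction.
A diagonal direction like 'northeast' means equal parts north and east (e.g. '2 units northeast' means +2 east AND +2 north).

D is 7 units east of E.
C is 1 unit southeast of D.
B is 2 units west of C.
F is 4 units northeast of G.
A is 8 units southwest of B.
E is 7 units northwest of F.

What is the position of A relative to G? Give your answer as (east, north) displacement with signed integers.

Answer: A is at (east=-5, north=2) relative to G.

Derivation:
Place G at the origin (east=0, north=0).
  F is 4 units northeast of G: delta (east=+4, north=+4); F at (east=4, north=4).
  E is 7 units northwest of F: delta (east=-7, north=+7); E at (east=-3, north=11).
  D is 7 units east of E: delta (east=+7, north=+0); D at (east=4, north=11).
  C is 1 unit southeast of D: delta (east=+1, north=-1); C at (east=5, north=10).
  B is 2 units west of C: delta (east=-2, north=+0); B at (east=3, north=10).
  A is 8 units southwest of B: delta (east=-8, north=-8); A at (east=-5, north=2).
Therefore A relative to G: (east=-5, north=2).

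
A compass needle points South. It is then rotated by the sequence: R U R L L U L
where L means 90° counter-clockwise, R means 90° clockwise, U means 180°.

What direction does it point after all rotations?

Answer: Final heading: East

Derivation:
Start: South
  R (right (90° clockwise)) -> West
  U (U-turn (180°)) -> East
  R (right (90° clockwise)) -> South
  L (left (90° counter-clockwise)) -> East
  L (left (90° counter-clockwise)) -> North
  U (U-turn (180°)) -> South
  L (left (90° counter-clockwise)) -> East
Final: East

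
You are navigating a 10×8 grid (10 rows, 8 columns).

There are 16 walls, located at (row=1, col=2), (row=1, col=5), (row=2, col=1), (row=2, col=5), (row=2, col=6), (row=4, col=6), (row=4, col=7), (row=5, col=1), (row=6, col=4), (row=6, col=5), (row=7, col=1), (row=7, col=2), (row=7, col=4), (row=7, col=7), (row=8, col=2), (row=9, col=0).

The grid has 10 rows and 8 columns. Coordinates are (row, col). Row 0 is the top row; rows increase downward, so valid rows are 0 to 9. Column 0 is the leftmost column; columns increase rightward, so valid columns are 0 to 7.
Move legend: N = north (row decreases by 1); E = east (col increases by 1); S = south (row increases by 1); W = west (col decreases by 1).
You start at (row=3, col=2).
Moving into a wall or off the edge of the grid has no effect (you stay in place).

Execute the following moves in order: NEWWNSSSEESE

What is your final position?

Start: (row=3, col=2)
  N (north): (row=3, col=2) -> (row=2, col=2)
  E (east): (row=2, col=2) -> (row=2, col=3)
  W (west): (row=2, col=3) -> (row=2, col=2)
  W (west): blocked, stay at (row=2, col=2)
  N (north): blocked, stay at (row=2, col=2)
  S (south): (row=2, col=2) -> (row=3, col=2)
  S (south): (row=3, col=2) -> (row=4, col=2)
  S (south): (row=4, col=2) -> (row=5, col=2)
  E (east): (row=5, col=2) -> (row=5, col=3)
  E (east): (row=5, col=3) -> (row=5, col=4)
  S (south): blocked, stay at (row=5, col=4)
  E (east): (row=5, col=4) -> (row=5, col=5)
Final: (row=5, col=5)

Answer: Final position: (row=5, col=5)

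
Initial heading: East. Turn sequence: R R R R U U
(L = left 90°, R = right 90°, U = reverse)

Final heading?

Start: East
  R (right (90° clockwise)) -> South
  R (right (90° clockwise)) -> West
  R (right (90° clockwise)) -> North
  R (right (90° clockwise)) -> East
  U (U-turn (180°)) -> West
  U (U-turn (180°)) -> East
Final: East

Answer: Final heading: East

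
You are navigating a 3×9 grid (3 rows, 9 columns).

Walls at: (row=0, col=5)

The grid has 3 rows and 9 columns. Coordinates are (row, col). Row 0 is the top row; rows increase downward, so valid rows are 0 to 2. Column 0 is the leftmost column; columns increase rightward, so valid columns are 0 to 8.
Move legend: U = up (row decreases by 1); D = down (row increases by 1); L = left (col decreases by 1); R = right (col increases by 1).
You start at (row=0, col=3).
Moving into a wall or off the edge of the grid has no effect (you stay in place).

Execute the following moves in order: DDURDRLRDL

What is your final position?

Start: (row=0, col=3)
  D (down): (row=0, col=3) -> (row=1, col=3)
  D (down): (row=1, col=3) -> (row=2, col=3)
  U (up): (row=2, col=3) -> (row=1, col=3)
  R (right): (row=1, col=3) -> (row=1, col=4)
  D (down): (row=1, col=4) -> (row=2, col=4)
  R (right): (row=2, col=4) -> (row=2, col=5)
  L (left): (row=2, col=5) -> (row=2, col=4)
  R (right): (row=2, col=4) -> (row=2, col=5)
  D (down): blocked, stay at (row=2, col=5)
  L (left): (row=2, col=5) -> (row=2, col=4)
Final: (row=2, col=4)

Answer: Final position: (row=2, col=4)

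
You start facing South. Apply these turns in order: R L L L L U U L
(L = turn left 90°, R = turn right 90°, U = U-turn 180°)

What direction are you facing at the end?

Start: South
  R (right (90° clockwise)) -> West
  L (left (90° counter-clockwise)) -> South
  L (left (90° counter-clockwise)) -> East
  L (left (90° counter-clockwise)) -> North
  L (left (90° counter-clockwise)) -> West
  U (U-turn (180°)) -> East
  U (U-turn (180°)) -> West
  L (left (90° counter-clockwise)) -> South
Final: South

Answer: Final heading: South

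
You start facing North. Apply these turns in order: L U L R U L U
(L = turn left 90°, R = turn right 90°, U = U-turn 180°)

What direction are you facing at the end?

Start: North
  L (left (90° counter-clockwise)) -> West
  U (U-turn (180°)) -> East
  L (left (90° counter-clockwise)) -> North
  R (right (90° clockwise)) -> East
  U (U-turn (180°)) -> West
  L (left (90° counter-clockwise)) -> South
  U (U-turn (180°)) -> North
Final: North

Answer: Final heading: North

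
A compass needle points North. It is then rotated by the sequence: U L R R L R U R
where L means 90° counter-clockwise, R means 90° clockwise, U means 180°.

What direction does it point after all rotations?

Answer: Final heading: South

Derivation:
Start: North
  U (U-turn (180°)) -> South
  L (left (90° counter-clockwise)) -> East
  R (right (90° clockwise)) -> South
  R (right (90° clockwise)) -> West
  L (left (90° counter-clockwise)) -> South
  R (right (90° clockwise)) -> West
  U (U-turn (180°)) -> East
  R (right (90° clockwise)) -> South
Final: South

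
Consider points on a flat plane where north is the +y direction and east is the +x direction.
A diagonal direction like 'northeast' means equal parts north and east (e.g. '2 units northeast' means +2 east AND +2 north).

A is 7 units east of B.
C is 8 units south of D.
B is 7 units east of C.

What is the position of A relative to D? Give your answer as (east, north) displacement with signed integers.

Answer: A is at (east=14, north=-8) relative to D.

Derivation:
Place D at the origin (east=0, north=0).
  C is 8 units south of D: delta (east=+0, north=-8); C at (east=0, north=-8).
  B is 7 units east of C: delta (east=+7, north=+0); B at (east=7, north=-8).
  A is 7 units east of B: delta (east=+7, north=+0); A at (east=14, north=-8).
Therefore A relative to D: (east=14, north=-8).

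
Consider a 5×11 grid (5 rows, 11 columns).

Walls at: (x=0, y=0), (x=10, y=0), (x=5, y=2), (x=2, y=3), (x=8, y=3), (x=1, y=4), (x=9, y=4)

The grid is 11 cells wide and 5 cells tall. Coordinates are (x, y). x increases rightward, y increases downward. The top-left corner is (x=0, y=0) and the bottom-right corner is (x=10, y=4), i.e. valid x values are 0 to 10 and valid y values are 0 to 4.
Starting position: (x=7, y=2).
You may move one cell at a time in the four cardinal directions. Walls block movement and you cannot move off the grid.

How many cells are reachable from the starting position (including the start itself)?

Answer: Reachable cells: 48

Derivation:
BFS flood-fill from (x=7, y=2):
  Distance 0: (x=7, y=2)
  Distance 1: (x=7, y=1), (x=6, y=2), (x=8, y=2), (x=7, y=3)
  Distance 2: (x=7, y=0), (x=6, y=1), (x=8, y=1), (x=9, y=2), (x=6, y=3), (x=7, y=4)
  Distance 3: (x=6, y=0), (x=8, y=0), (x=5, y=1), (x=9, y=1), (x=10, y=2), (x=5, y=3), (x=9, y=3), (x=6, y=4), (x=8, y=4)
  Distance 4: (x=5, y=0), (x=9, y=0), (x=4, y=1), (x=10, y=1), (x=4, y=3), (x=10, y=3), (x=5, y=4)
  Distance 5: (x=4, y=0), (x=3, y=1), (x=4, y=2), (x=3, y=3), (x=4, y=4), (x=10, y=4)
  Distance 6: (x=3, y=0), (x=2, y=1), (x=3, y=2), (x=3, y=4)
  Distance 7: (x=2, y=0), (x=1, y=1), (x=2, y=2), (x=2, y=4)
  Distance 8: (x=1, y=0), (x=0, y=1), (x=1, y=2)
  Distance 9: (x=0, y=2), (x=1, y=3)
  Distance 10: (x=0, y=3)
  Distance 11: (x=0, y=4)
Total reachable: 48 (grid has 48 open cells total)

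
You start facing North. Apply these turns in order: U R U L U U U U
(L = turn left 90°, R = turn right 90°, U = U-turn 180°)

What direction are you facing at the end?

Start: North
  U (U-turn (180°)) -> South
  R (right (90° clockwise)) -> West
  U (U-turn (180°)) -> East
  L (left (90° counter-clockwise)) -> North
  U (U-turn (180°)) -> South
  U (U-turn (180°)) -> North
  U (U-turn (180°)) -> South
  U (U-turn (180°)) -> North
Final: North

Answer: Final heading: North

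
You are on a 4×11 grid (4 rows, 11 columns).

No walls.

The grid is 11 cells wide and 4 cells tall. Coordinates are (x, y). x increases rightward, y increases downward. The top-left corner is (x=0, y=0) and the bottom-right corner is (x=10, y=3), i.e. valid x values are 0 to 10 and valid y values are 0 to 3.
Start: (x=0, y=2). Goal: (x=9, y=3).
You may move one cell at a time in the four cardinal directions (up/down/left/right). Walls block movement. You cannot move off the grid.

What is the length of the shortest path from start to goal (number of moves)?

Answer: Shortest path length: 10

Derivation:
BFS from (x=0, y=2) until reaching (x=9, y=3):
  Distance 0: (x=0, y=2)
  Distance 1: (x=0, y=1), (x=1, y=2), (x=0, y=3)
  Distance 2: (x=0, y=0), (x=1, y=1), (x=2, y=2), (x=1, y=3)
  Distance 3: (x=1, y=0), (x=2, y=1), (x=3, y=2), (x=2, y=3)
  Distance 4: (x=2, y=0), (x=3, y=1), (x=4, y=2), (x=3, y=3)
  Distance 5: (x=3, y=0), (x=4, y=1), (x=5, y=2), (x=4, y=3)
  Distance 6: (x=4, y=0), (x=5, y=1), (x=6, y=2), (x=5, y=3)
  Distance 7: (x=5, y=0), (x=6, y=1), (x=7, y=2), (x=6, y=3)
  Distance 8: (x=6, y=0), (x=7, y=1), (x=8, y=2), (x=7, y=3)
  Distance 9: (x=7, y=0), (x=8, y=1), (x=9, y=2), (x=8, y=3)
  Distance 10: (x=8, y=0), (x=9, y=1), (x=10, y=2), (x=9, y=3)  <- goal reached here
One shortest path (10 moves): (x=0, y=2) -> (x=1, y=2) -> (x=2, y=2) -> (x=3, y=2) -> (x=4, y=2) -> (x=5, y=2) -> (x=6, y=2) -> (x=7, y=2) -> (x=8, y=2) -> (x=9, y=2) -> (x=9, y=3)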